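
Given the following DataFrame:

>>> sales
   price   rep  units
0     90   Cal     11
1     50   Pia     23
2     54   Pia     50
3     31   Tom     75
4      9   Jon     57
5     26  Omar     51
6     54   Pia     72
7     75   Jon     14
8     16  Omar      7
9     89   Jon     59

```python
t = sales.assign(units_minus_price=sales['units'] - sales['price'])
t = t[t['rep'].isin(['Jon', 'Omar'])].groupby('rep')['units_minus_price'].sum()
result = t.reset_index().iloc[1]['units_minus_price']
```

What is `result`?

16

add column units_minus_price = sales['units'] - sales['price']:
   price   rep  units  units_minus_price
0     90   Cal     11                -79
1     50   Pia     23                -27
2     54   Pia     50                 -4
3     31   Tom     75                 44
4      9   Jon     57                 48
5     26  Omar     51                 25
6     54   Pia     72                 18
7     75   Jon     14                -61
8     16  Omar      7                 -9
9     89   Jon     59                -30
filter rows where rep in ['Jon', 'Omar']:
   price   rep  units  units_minus_price
4      9   Jon     57                 48
5     26  Omar     51                 25
7     75   Jon     14                -61
8     16  Omar      7                 -9
9     89   Jon     59                -30
group by rep, sum of units_minus_price:
rep
Jon    -43
Omar    16
Name: units_minus_price, dtype: int64
reset_index():
    rep  units_minus_price
0   Jon                -43
1  Omar                 16
So iloc[1]['units_minus_price'] = 16.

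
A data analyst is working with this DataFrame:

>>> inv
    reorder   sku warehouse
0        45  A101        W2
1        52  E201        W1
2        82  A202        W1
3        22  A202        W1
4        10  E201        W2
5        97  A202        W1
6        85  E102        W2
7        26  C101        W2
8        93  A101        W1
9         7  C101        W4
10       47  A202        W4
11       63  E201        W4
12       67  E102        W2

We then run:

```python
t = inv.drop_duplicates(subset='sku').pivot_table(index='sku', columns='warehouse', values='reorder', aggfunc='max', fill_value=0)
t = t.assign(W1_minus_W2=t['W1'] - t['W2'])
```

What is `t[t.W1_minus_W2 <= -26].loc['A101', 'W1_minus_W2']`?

-45

drop duplicate sku (keep=first):
   reorder   sku warehouse
0       45  A101        W2
1       52  E201        W1
2       82  A202        W1
6       85  E102        W2
7       26  C101        W2
pivot: rows=sku, cols=warehouse, max(reorder):
warehouse  W1  W2
sku              
A101        0  45
A202       82   0
C101        0  26
E102        0  85
E201       52   0
add column W1_minus_W2 = t['W1'] - t['W2']:
warehouse  W1  W2  W1_minus_W2
sku                           
A101        0  45          -45
A202       82   0           82
C101        0  26          -26
E102        0  85          -85
E201       52   0           52
filter rows where W1_minus_W2 <= -26:
warehouse  W1  W2  W1_minus_W2
sku                           
A101        0  45          -45
C101        0  26          -26
E102        0  85          -85
value at row 'A101', column 'W1_minus_W2' → -45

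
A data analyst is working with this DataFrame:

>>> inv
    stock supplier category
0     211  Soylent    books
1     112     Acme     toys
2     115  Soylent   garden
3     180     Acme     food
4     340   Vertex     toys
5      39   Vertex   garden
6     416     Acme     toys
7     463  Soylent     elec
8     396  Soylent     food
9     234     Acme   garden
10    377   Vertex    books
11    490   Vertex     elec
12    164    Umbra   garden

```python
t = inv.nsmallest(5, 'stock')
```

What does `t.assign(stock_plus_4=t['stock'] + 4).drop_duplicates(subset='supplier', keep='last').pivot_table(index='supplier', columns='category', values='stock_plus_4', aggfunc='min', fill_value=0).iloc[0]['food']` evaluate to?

take 5 rows with smallest stock:
    stock supplier category
5      39   Vertex   garden
1     112     Acme     toys
2     115  Soylent   garden
12    164    Umbra   garden
3     180     Acme     food
add column stock_plus_4 = t['stock'] + 4:
    stock supplier category  stock_plus_4
5      39   Vertex   garden            43
1     112     Acme     toys           116
2     115  Soylent   garden           119
12    164    Umbra   garden           168
3     180     Acme     food           184
drop duplicate supplier (keep=last):
    stock supplier category  stock_plus_4
5      39   Vertex   garden            43
2     115  Soylent   garden           119
12    164    Umbra   garden           168
3     180     Acme     food           184
pivot: rows=supplier, cols=category, min(stock_plus_4):
category  food  garden
supplier              
Acme       184       0
Soylent      0     119
Umbra        0     168
Vertex       0      43
value at position 0, column 'food' → 184

184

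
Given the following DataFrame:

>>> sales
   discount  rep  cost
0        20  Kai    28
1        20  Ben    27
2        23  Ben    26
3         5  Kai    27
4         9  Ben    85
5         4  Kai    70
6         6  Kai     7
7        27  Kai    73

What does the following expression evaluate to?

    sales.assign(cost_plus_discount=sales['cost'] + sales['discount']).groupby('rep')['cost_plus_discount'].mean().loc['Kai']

53.4

add column cost_plus_discount = sales['cost'] + sales['discount']:
   discount  rep  cost  cost_plus_discount
0        20  Kai    28                  48
1        20  Ben    27                  47
2        23  Ben    26                  49
3         5  Kai    27                  32
4         9  Ben    85                  94
5         4  Kai    70                  74
6         6  Kai     7                  13
7        27  Kai    73                 100
group by rep, mean of cost_plus_discount:
rep
Ben    63.333333
Kai    53.400000
Name: cost_plus_discount, dtype: float64
value at index 'Kai' → 53.4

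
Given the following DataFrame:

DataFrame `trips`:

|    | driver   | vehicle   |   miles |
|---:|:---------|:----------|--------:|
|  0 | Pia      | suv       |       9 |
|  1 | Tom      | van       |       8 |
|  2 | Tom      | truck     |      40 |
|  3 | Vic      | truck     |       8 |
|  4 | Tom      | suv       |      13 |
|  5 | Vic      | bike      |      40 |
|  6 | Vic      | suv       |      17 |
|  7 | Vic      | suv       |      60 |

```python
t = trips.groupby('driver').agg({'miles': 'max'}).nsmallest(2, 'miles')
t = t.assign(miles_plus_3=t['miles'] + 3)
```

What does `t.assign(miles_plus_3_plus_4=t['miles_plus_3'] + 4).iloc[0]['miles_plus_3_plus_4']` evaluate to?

16

group by driver, max of miles:
        miles
driver       
Pia         9
Tom        40
Vic        60
take 2 rows with smallest miles:
        miles
driver       
Pia         9
Tom        40
add column miles_plus_3 = t['miles'] + 3:
        miles  miles_plus_3
driver                     
Pia         9            12
Tom        40            43
add column miles_plus_3_plus_4 = t['miles_plus_3'] + 4:
        miles  miles_plus_3  miles_plus_3_plus_4
driver                                          
Pia         9            12                   16
Tom        40            43                   47
Hence 16.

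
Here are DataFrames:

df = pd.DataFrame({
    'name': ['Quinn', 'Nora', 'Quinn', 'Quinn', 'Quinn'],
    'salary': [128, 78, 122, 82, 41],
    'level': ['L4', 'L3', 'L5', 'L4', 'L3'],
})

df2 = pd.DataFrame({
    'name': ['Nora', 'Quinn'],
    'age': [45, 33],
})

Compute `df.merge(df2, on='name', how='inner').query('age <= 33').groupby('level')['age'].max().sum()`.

99

merge on 'name' (how='inner') → 5 rows:
    name  salary level  age
0  Quinn     128    L4   33
1   Nora      78    L3   45
2  Quinn     122    L5   33
3  Quinn      82    L4   33
4  Quinn      41    L3   33
filter rows where age <= 33:
    name  salary level  age
0  Quinn     128    L4   33
2  Quinn     122    L5   33
3  Quinn      82    L4   33
4  Quinn      41    L3   33
group by level, max of age:
level
L3    33
L4    33
L5    33
Name: age, dtype: int64
Hence 99.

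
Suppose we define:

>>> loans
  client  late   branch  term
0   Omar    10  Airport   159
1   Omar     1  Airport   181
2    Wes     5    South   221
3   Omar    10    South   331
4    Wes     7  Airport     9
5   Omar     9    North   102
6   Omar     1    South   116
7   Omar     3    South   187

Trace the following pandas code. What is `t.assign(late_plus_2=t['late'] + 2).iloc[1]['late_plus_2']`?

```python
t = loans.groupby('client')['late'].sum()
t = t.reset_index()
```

group by client, sum of late:
client
Omar    34
Wes     12
Name: late, dtype: int64
reset_index():
  client  late
0   Omar    34
1    Wes    12
add column late_plus_2 = t['late'] + 2:
  client  late  late_plus_2
0   Omar    34           36
1    Wes    12           14

14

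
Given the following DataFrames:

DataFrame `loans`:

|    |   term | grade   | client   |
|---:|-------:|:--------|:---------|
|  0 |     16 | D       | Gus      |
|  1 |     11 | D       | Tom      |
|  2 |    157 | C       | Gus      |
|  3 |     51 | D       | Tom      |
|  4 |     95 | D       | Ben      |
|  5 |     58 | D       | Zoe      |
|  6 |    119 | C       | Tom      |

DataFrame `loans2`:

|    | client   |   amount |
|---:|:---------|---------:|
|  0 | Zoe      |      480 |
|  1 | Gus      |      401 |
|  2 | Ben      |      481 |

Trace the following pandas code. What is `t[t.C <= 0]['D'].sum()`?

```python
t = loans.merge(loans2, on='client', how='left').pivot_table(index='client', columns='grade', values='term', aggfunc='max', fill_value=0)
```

153

merge on 'client' (how='left') → 7 rows:
   term grade client  amount
0    16     D    Gus   401.0
1    11     D    Tom     NaN
2   157     C    Gus   401.0
3    51     D    Tom     NaN
4    95     D    Ben   481.0
5    58     D    Zoe   480.0
6   119     C    Tom     NaN
pivot: rows=client, cols=grade, max(term):
grade     C   D
client         
Ben       0  95
Gus     157  16
Tom     119  51
Zoe       0  58
filter rows where C <= 0:
grade   C   D
client       
Ben     0  95
Zoe     0  58
The sum of column 'D' is 153.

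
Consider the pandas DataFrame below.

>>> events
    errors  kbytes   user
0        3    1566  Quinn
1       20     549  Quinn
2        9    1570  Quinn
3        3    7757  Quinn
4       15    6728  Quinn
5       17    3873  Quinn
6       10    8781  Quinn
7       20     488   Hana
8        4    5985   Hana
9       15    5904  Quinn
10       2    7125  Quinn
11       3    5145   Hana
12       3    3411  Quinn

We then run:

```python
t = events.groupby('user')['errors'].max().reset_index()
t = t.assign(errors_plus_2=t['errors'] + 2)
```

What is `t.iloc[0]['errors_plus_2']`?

22

group by user, max of errors:
user
Hana     20
Quinn    20
Name: errors, dtype: int64
reset_index():
    user  errors
0   Hana      20
1  Quinn      20
add column errors_plus_2 = t['errors'] + 2:
    user  errors  errors_plus_2
0   Hana      20             22
1  Quinn      20             22
Then the value at position 0, column 'errors_plus_2': 22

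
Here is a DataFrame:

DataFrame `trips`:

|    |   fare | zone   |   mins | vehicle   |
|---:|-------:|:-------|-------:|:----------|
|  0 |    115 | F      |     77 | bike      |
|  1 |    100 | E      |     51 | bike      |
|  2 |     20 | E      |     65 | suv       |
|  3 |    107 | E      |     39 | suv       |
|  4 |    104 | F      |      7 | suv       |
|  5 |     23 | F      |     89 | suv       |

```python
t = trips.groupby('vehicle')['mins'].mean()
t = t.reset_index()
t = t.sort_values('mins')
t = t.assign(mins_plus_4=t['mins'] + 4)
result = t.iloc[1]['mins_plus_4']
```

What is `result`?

68.0

group by vehicle, mean of mins:
vehicle
bike    64.0
suv     50.0
Name: mins, dtype: float64
reset_index():
  vehicle  mins
0    bike  64.0
1     suv  50.0
sort by mins:
  vehicle  mins
1     suv  50.0
0    bike  64.0
add column mins_plus_4 = t['mins'] + 4:
  vehicle  mins  mins_plus_4
1     suv  50.0         54.0
0    bike  64.0         68.0
Then the value at position 1, column 'mins_plus_4': 68.0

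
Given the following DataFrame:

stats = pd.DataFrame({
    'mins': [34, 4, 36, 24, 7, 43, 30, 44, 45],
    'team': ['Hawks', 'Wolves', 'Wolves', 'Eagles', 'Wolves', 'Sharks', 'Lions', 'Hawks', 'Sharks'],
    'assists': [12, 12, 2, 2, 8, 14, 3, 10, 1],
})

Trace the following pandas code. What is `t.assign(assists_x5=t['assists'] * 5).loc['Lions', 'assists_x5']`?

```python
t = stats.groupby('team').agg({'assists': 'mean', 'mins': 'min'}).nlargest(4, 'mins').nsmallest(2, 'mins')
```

group by team: mean(assists), min(mins):
          assists  mins
team                   
Eagles   2.000000    24
Hawks   11.000000    34
Lions    3.000000    30
Sharks   7.500000    43
Wolves   7.333333     4
take 4 rows with largest mins:
        assists  mins
team                 
Sharks      7.5    43
Hawks      11.0    34
Lions       3.0    30
Eagles      2.0    24
take 2 rows with smallest mins:
        assists  mins
team                 
Eagles      2.0    24
Lions       3.0    30
add column assists_x5 = t['assists'] * 5:
        assists  mins  assists_x5
team                             
Eagles      2.0    24        10.0
Lions       3.0    30        15.0
Finally, value at row 'Lions', column 'assists_x5' = 15.0.

15.0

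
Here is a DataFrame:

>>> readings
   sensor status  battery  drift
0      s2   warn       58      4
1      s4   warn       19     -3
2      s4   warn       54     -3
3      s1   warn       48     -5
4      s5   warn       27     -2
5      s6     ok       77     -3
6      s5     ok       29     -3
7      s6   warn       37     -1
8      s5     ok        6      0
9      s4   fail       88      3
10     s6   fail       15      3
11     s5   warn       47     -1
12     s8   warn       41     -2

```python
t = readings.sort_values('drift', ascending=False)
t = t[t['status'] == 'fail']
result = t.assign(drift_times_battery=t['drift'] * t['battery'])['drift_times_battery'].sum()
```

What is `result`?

309

sort by drift descending:
   sensor status  battery  drift
0      s2   warn       58      4
9      s4   fail       88      3
10     s6   fail       15      3
8      s5     ok        6      0
7      s6   warn       37     -1
11     s5   warn       47     -1
4      s5   warn       27     -2
12     s8   warn       41     -2
1      s4   warn       19     -3
2      s4   warn       54     -3
5      s6     ok       77     -3
6      s5     ok       29     -3
3      s1   warn       48     -5
filter rows where status == 'fail':
   sensor status  battery  drift
9      s4   fail       88      3
10     s6   fail       15      3
add column drift_times_battery = t['drift'] * t['battery']:
   sensor status  battery  drift  drift_times_battery
9      s4   fail       88      3                  264
10     s6   fail       15      3                   45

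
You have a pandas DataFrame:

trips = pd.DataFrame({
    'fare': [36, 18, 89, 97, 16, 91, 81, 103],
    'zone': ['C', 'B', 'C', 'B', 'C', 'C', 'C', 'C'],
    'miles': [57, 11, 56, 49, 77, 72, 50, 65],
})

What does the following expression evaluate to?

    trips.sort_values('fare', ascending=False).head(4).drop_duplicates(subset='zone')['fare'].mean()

sort by fare descending:
   fare zone  miles
7   103    C     65
3    97    B     49
5    91    C     72
2    89    C     56
6    81    C     50
0    36    C     57
1    18    B     11
4    16    C     77
take first 4 rows:
   fare zone  miles
7   103    C     65
3    97    B     49
5    91    C     72
2    89    C     56
drop duplicate zone (keep=first):
   fare zone  miles
7   103    C     65
3    97    B     49
Then the mean of column 'fare': 100.0

100.0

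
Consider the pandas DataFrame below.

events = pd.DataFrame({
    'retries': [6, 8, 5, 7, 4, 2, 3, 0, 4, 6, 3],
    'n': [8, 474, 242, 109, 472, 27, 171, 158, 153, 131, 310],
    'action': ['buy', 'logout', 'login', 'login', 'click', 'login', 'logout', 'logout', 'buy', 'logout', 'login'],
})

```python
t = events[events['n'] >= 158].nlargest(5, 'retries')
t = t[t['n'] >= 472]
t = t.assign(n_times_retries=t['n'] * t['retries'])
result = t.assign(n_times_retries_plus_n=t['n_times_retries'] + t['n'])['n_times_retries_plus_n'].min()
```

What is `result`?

2360

filter rows where n >= 158:
    retries    n  action
1         8  474  logout
2         5  242   login
4         4  472   click
6         3  171  logout
7         0  158  logout
10        3  310   login
take 5 rows with largest retries:
    retries    n  action
1         8  474  logout
2         5  242   login
4         4  472   click
6         3  171  logout
10        3  310   login
filter rows where n >= 472:
   retries    n  action
1        8  474  logout
4        4  472   click
add column n_times_retries = t['n'] * t['retries']:
   retries    n  action  n_times_retries
1        8  474  logout             3792
4        4  472   click             1888
add column n_times_retries_plus_n = t['n_times_retries'] + t['n']:
   retries    n  action  n_times_retries  n_times_retries_plus_n
1        8  474  logout             3792                    4266
4        4  472   click             1888                    2360
Taking the min of column 'n_times_retries_plus_n' gives 2360.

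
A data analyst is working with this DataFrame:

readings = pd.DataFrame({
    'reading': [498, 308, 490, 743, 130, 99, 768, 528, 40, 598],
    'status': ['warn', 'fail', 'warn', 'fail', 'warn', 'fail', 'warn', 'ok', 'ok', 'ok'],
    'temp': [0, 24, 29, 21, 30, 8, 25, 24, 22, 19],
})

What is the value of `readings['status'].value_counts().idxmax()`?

warn

value_counts of status:
status
warn    4
fail    3
ok      3
Name: count, dtype: int64
Then the label with the largest value: warn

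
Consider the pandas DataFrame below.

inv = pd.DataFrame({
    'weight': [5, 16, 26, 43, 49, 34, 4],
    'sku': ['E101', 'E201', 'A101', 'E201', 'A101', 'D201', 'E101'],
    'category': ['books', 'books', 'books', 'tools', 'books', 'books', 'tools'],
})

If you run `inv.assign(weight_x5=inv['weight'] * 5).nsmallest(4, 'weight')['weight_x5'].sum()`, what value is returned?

255

add column weight_x5 = inv['weight'] * 5:
   weight   sku category  weight_x5
0       5  E101    books         25
1      16  E201    books         80
2      26  A101    books        130
3      43  E201    tools        215
4      49  A101    books        245
5      34  D201    books        170
6       4  E101    tools         20
take 4 rows with smallest weight:
   weight   sku category  weight_x5
6       4  E101    tools         20
0       5  E101    books         25
1      16  E201    books         80
2      26  A101    books        130
The sum of column 'weight_x5' is 255.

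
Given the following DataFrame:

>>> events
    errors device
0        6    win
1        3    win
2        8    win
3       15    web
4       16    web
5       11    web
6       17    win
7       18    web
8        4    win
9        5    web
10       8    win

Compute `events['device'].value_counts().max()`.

6

value_counts of device:
device
win    6
web    5
Name: count, dtype: int64
Finally, max of the resulting series = 6.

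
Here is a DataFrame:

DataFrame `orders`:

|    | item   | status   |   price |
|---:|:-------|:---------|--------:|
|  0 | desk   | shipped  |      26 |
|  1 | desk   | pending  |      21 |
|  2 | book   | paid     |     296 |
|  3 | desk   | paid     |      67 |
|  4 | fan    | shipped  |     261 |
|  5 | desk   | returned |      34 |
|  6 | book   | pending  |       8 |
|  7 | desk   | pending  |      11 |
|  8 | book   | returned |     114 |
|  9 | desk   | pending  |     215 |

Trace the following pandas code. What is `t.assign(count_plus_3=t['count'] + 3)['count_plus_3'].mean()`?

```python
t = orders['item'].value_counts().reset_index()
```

value_counts of item:
item
desk    6
book    3
fan     1
Name: count, dtype: int64
reset_index():
   item  count
0  desk      6
1  book      3
2   fan      1
add column count_plus_3 = t['count'] + 3:
   item  count  count_plus_3
0  desk      6             9
1  book      3             6
2   fan      1             4
mean of column 'count_plus_3' → 6.33333333333

6.33333333333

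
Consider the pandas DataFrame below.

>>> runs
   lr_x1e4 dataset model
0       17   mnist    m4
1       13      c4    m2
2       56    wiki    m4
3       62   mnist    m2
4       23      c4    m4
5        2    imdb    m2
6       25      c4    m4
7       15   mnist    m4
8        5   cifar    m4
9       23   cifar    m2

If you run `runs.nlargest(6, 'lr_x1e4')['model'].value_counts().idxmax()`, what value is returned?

m4

take 6 rows with largest lr_x1e4:
   lr_x1e4 dataset model
3       62   mnist    m2
2       56    wiki    m4
6       25      c4    m4
4       23      c4    m4
9       23   cifar    m2
0       17   mnist    m4
value_counts of model:
model
m4    4
m2    2
Name: count, dtype: int64
Finally, label with the largest value = m4.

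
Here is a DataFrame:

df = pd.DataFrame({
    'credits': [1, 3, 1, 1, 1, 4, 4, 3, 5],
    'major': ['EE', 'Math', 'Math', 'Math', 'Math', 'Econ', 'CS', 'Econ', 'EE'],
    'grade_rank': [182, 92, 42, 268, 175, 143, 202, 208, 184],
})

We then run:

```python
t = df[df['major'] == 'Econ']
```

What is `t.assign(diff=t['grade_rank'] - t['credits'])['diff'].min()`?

filter rows where major == 'Econ':
   credits major  grade_rank
5        4  Econ         143
7        3  Econ         208
add column diff = t['grade_rank'] - t['credits']:
   credits major  grade_rank  diff
5        4  Econ         143   139
7        3  Econ         208   205

139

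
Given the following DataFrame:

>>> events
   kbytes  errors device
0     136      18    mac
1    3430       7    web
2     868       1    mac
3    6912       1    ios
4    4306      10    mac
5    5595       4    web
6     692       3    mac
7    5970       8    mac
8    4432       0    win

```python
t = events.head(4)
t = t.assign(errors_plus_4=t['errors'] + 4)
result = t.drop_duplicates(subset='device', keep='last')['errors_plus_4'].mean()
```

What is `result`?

take first 4 rows:
   kbytes  errors device
0     136      18    mac
1    3430       7    web
2     868       1    mac
3    6912       1    ios
add column errors_plus_4 = t['errors'] + 4:
   kbytes  errors device  errors_plus_4
0     136      18    mac             22
1    3430       7    web             11
2     868       1    mac              5
3    6912       1    ios              5
drop duplicate device (keep=last):
   kbytes  errors device  errors_plus_4
1    3430       7    web             11
2     868       1    mac              5
3    6912       1    ios              5
mean of column 'errors_plus_4' → 7.0

7.0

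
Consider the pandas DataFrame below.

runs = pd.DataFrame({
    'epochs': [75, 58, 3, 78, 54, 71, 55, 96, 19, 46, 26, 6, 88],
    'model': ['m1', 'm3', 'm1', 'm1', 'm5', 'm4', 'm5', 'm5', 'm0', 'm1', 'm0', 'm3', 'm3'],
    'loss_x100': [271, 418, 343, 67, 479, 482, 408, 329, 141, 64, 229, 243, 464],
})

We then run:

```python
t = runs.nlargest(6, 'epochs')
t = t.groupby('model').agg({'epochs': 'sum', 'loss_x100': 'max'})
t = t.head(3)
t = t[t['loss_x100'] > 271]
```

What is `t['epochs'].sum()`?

217

take 6 rows with largest epochs:
    epochs model  loss_x100
7       96    m5        329
12      88    m3        464
3       78    m1         67
0       75    m1        271
5       71    m4        482
1       58    m3        418
group by model: sum(epochs), max(loss_x100):
       epochs  loss_x100
model                   
m1        153        271
m3        146        464
m4         71        482
m5         96        329
take first 3 rows:
       epochs  loss_x100
model                   
m1        153        271
m3        146        464
m4         71        482
filter rows where loss_x100 > 271:
       epochs  loss_x100
model                   
m3        146        464
m4         71        482
Hence 217.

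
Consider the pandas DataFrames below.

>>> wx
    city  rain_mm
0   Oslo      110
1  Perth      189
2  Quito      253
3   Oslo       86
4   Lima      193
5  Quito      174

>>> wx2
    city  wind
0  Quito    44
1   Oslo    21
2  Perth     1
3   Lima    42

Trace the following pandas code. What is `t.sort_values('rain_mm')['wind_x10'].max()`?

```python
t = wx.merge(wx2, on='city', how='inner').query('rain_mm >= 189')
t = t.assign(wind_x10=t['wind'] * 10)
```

merge on 'city' (how='inner') → 6 rows:
    city  rain_mm  wind
0   Oslo      110    21
1  Perth      189     1
2  Quito      253    44
3   Oslo       86    21
4   Lima      193    42
5  Quito      174    44
filter rows where rain_mm >= 189:
    city  rain_mm  wind
1  Perth      189     1
2  Quito      253    44
4   Lima      193    42
add column wind_x10 = t['wind'] * 10:
    city  rain_mm  wind  wind_x10
1  Perth      189     1        10
2  Quito      253    44       440
4   Lima      193    42       420
sort by rain_mm:
    city  rain_mm  wind  wind_x10
1  Perth      189     1        10
4   Lima      193    42       420
2  Quito      253    44       440

440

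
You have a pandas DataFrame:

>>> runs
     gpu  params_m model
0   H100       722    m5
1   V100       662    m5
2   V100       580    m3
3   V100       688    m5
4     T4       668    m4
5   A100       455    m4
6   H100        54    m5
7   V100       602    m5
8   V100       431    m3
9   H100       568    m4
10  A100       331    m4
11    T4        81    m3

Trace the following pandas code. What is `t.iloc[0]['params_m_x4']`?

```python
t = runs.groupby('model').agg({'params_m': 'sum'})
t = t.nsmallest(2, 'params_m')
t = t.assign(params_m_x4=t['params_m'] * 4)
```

4368

group by model, sum of params_m:
       params_m
model          
m3         1092
m4         2022
m5         2728
take 2 rows with smallest params_m:
       params_m
model          
m3         1092
m4         2022
add column params_m_x4 = t['params_m'] * 4:
       params_m  params_m_x4
model                       
m3         1092         4368
m4         2022         8088
value at position 0, column 'params_m_x4' → 4368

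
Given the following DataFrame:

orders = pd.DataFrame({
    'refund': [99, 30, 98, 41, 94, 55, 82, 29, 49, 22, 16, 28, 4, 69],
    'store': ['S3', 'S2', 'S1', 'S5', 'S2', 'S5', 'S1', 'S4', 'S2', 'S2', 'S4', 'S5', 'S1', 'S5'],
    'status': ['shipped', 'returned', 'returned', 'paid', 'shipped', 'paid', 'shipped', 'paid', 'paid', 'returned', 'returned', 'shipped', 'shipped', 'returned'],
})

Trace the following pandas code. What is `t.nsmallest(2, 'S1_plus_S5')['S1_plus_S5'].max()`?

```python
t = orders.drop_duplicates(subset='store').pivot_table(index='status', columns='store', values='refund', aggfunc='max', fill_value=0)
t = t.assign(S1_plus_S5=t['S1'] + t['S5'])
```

41

drop duplicate store (keep=first):
   refund store    status
0      99    S3   shipped
1      30    S2  returned
2      98    S1  returned
3      41    S5      paid
7      29    S4      paid
pivot: rows=status, cols=store, max(refund):
store     S1  S2  S3  S4  S5
status                      
paid       0   0   0  29  41
returned  98  30   0   0   0
shipped    0   0  99   0   0
add column S1_plus_S5 = t['S1'] + t['S5']:
store     S1  S2  S3  S4  S5  S1_plus_S5
status                                  
paid       0   0   0  29  41          41
returned  98  30   0   0   0          98
shipped    0   0  99   0   0           0
take 2 rows with smallest S1_plus_S5:
store    S1  S2  S3  S4  S5  S1_plus_S5
status                                 
shipped   0   0  99   0   0           0
paid      0   0   0  29  41          41
The max of column 'S1_plus_S5' is 41.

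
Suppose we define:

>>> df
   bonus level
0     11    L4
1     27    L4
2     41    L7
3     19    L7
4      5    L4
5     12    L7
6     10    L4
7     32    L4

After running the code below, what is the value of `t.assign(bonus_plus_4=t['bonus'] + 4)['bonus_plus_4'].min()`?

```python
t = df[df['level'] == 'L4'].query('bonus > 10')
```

filter rows where level == 'L4':
   bonus level
0     11    L4
1     27    L4
4      5    L4
6     10    L4
7     32    L4
filter rows where bonus > 10:
   bonus level
0     11    L4
1     27    L4
7     32    L4
add column bonus_plus_4 = t['bonus'] + 4:
   bonus level  bonus_plus_4
0     11    L4            15
1     27    L4            31
7     32    L4            36
min of column 'bonus_plus_4' → 15

15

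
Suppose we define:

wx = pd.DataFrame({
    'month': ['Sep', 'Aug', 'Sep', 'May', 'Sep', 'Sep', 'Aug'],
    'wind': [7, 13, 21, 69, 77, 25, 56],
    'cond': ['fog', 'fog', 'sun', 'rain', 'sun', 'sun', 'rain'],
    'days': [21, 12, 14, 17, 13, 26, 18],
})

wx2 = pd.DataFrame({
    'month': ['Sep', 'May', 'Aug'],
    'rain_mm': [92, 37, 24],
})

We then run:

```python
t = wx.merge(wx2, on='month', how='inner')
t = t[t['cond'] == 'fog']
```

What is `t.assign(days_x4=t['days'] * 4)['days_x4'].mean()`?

merge on 'month' (how='inner') → 7 rows:
  month  wind  cond  days  rain_mm
0   Sep     7   fog    21       92
1   Aug    13   fog    12       24
2   Sep    21   sun    14       92
3   May    69  rain    17       37
4   Sep    77   sun    13       92
5   Sep    25   sun    26       92
6   Aug    56  rain    18       24
filter rows where cond == 'fog':
  month  wind cond  days  rain_mm
0   Sep     7  fog    21       92
1   Aug    13  fog    12       24
add column days_x4 = t['days'] * 4:
  month  wind cond  days  rain_mm  days_x4
0   Sep     7  fog    21       92       84
1   Aug    13  fog    12       24       48

66.0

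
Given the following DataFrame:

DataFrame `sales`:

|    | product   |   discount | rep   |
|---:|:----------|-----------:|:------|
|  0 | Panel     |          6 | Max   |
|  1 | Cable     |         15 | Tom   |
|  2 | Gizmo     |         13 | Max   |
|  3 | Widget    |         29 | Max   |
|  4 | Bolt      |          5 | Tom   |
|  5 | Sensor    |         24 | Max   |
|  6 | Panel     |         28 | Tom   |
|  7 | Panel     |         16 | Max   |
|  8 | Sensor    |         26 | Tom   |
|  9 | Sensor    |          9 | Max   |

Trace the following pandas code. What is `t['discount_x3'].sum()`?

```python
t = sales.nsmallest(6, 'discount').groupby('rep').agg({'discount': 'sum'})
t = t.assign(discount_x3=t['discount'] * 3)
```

take 6 rows with smallest discount:
  product  discount  rep
4    Bolt         5  Tom
0   Panel         6  Max
9  Sensor         9  Max
2   Gizmo        13  Max
1   Cable        15  Tom
7   Panel        16  Max
group by rep, sum of discount:
     discount
rep          
Max        44
Tom        20
add column discount_x3 = t['discount'] * 3:
     discount  discount_x3
rep                       
Max        44          132
Tom        20           60
Hence 192.

192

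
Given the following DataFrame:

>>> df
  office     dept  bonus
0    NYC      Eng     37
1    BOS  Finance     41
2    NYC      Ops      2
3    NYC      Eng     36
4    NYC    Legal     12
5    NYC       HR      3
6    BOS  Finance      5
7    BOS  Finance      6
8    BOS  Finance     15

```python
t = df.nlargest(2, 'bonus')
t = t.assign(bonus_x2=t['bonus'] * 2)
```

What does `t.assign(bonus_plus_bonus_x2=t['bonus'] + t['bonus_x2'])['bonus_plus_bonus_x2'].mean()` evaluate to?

117.0

take 2 rows with largest bonus:
  office     dept  bonus
1    BOS  Finance     41
0    NYC      Eng     37
add column bonus_x2 = t['bonus'] * 2:
  office     dept  bonus  bonus_x2
1    BOS  Finance     41        82
0    NYC      Eng     37        74
add column bonus_plus_bonus_x2 = t['bonus'] + t['bonus_x2']:
  office     dept  bonus  bonus_x2  bonus_plus_bonus_x2
1    BOS  Finance     41        82                  123
0    NYC      Eng     37        74                  111
mean of column 'bonus_plus_bonus_x2' → 117.0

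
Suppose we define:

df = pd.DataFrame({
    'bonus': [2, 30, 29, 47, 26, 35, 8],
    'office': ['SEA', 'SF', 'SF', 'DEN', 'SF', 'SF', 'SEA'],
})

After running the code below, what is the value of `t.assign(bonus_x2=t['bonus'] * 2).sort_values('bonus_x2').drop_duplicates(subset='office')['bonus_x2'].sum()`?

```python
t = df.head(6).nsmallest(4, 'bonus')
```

56

take first 6 rows:
   bonus office
0      2    SEA
1     30     SF
2     29     SF
3     47    DEN
4     26     SF
5     35     SF
take 4 rows with smallest bonus:
   bonus office
0      2    SEA
4     26     SF
2     29     SF
1     30     SF
add column bonus_x2 = t['bonus'] * 2:
   bonus office  bonus_x2
0      2    SEA         4
4     26     SF        52
2     29     SF        58
1     30     SF        60
sort by bonus_x2:
   bonus office  bonus_x2
0      2    SEA         4
4     26     SF        52
2     29     SF        58
1     30     SF        60
drop duplicate office (keep=first):
   bonus office  bonus_x2
0      2    SEA         4
4     26     SF        52
sum of column 'bonus_x2' → 56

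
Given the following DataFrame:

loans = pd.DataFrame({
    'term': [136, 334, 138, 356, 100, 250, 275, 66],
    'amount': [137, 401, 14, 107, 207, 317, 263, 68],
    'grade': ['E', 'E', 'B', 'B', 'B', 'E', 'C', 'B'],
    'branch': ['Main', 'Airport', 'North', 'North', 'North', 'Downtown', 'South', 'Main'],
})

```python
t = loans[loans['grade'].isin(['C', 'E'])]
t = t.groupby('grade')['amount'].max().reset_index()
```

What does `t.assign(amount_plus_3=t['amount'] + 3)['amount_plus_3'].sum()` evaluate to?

filter rows where grade in ['C', 'E']:
   term  amount grade    branch
0   136     137     E      Main
1   334     401     E   Airport
5   250     317     E  Downtown
6   275     263     C     South
group by grade, max of amount:
grade
C    263
E    401
Name: amount, dtype: int64
reset_index():
  grade  amount
0     C     263
1     E     401
add column amount_plus_3 = t['amount'] + 3:
  grade  amount  amount_plus_3
0     C     263            266
1     E     401            404

670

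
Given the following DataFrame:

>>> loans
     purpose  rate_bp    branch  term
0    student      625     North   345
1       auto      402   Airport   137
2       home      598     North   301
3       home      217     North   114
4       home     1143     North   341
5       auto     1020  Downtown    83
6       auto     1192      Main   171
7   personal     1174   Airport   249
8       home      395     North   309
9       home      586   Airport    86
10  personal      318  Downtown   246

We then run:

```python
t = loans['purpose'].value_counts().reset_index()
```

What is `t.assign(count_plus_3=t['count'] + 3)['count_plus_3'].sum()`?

23

value_counts of purpose:
purpose
home        5
auto        3
personal    2
student     1
Name: count, dtype: int64
reset_index():
    purpose  count
0      home      5
1      auto      3
2  personal      2
3   student      1
add column count_plus_3 = t['count'] + 3:
    purpose  count  count_plus_3
0      home      5             8
1      auto      3             6
2  personal      2             5
3   student      1             4
The sum of column 'count_plus_3' is 23.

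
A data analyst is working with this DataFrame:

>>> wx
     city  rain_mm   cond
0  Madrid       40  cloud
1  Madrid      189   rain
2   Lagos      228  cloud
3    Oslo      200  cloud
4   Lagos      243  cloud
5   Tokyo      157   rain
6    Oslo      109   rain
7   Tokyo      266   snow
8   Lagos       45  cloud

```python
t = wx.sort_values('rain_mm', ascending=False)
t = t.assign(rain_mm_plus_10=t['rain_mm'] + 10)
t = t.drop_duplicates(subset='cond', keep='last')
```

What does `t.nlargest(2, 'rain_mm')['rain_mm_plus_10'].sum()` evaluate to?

395

sort by rain_mm descending:
     city  rain_mm   cond
7   Tokyo      266   snow
4   Lagos      243  cloud
2   Lagos      228  cloud
3    Oslo      200  cloud
1  Madrid      189   rain
5   Tokyo      157   rain
6    Oslo      109   rain
8   Lagos       45  cloud
0  Madrid       40  cloud
add column rain_mm_plus_10 = t['rain_mm'] + 10:
     city  rain_mm   cond  rain_mm_plus_10
7   Tokyo      266   snow              276
4   Lagos      243  cloud              253
2   Lagos      228  cloud              238
3    Oslo      200  cloud              210
1  Madrid      189   rain              199
5   Tokyo      157   rain              167
6    Oslo      109   rain              119
8   Lagos       45  cloud               55
0  Madrid       40  cloud               50
drop duplicate cond (keep=last):
     city  rain_mm   cond  rain_mm_plus_10
7   Tokyo      266   snow              276
6    Oslo      109   rain              119
0  Madrid       40  cloud               50
take 2 rows with largest rain_mm:
    city  rain_mm  cond  rain_mm_plus_10
7  Tokyo      266  snow              276
6   Oslo      109  rain              119
Finally, sum of column 'rain_mm_plus_10' = 395.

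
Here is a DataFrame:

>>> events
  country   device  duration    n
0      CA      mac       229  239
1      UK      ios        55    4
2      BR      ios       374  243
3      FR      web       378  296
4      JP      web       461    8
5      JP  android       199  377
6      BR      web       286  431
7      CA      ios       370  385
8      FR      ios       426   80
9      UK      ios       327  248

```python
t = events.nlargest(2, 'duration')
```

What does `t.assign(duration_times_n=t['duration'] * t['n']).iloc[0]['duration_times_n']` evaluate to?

take 2 rows with largest duration:
  country device  duration   n
4      JP    web       461   8
8      FR    ios       426  80
add column duration_times_n = t['duration'] * t['n']:
  country device  duration   n  duration_times_n
4      JP    web       461   8              3688
8      FR    ios       426  80             34080
Reading off the value at position 0, column 'duration_times_n', we get 3688.

3688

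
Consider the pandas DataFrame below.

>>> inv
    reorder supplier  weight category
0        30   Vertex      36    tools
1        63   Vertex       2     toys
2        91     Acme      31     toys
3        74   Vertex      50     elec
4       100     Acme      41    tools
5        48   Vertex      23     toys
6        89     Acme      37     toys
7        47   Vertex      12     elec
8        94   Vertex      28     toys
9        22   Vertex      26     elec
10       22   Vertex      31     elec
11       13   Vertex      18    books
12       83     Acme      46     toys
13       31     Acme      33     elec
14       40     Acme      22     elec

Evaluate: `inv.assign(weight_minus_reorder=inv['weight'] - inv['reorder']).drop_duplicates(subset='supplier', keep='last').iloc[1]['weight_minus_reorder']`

add column weight_minus_reorder = inv['weight'] - inv['reorder']:
    reorder supplier  weight category  weight_minus_reorder
0        30   Vertex      36    tools                     6
1        63   Vertex       2     toys                   -61
2        91     Acme      31     toys                   -60
3        74   Vertex      50     elec                   -24
4       100     Acme      41    tools                   -59
5        48   Vertex      23     toys                   -25
6        89     Acme      37     toys                   -52
7        47   Vertex      12     elec                   -35
8        94   Vertex      28     toys                   -66
9        22   Vertex      26     elec                     4
10       22   Vertex      31     elec                     9
11       13   Vertex      18    books                     5
12       83     Acme      46     toys                   -37
13       31     Acme      33     elec                     2
14       40     Acme      22     elec                   -18
drop duplicate supplier (keep=last):
    reorder supplier  weight category  weight_minus_reorder
11       13   Vertex      18    books                     5
14       40     Acme      22     elec                   -18
Hence -18.

-18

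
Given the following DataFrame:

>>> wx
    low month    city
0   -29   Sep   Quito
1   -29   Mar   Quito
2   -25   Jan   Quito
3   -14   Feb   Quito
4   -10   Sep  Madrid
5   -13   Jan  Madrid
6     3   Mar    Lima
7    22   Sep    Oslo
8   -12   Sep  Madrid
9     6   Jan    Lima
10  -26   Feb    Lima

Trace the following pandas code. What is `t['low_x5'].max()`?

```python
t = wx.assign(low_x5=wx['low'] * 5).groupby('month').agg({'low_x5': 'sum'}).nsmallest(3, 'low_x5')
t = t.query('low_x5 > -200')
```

-145

add column low_x5 = wx['low'] * 5:
    low month    city  low_x5
0   -29   Sep   Quito    -145
1   -29   Mar   Quito    -145
2   -25   Jan   Quito    -125
3   -14   Feb   Quito     -70
4   -10   Sep  Madrid     -50
5   -13   Jan  Madrid     -65
6     3   Mar    Lima      15
7    22   Sep    Oslo     110
8   -12   Sep  Madrid     -60
9     6   Jan    Lima      30
10  -26   Feb    Lima    -130
group by month, sum of low_x5:
       low_x5
month        
Feb      -200
Jan      -160
Mar      -130
Sep      -145
take 3 rows with smallest low_x5:
       low_x5
month        
Feb      -200
Jan      -160
Sep      -145
filter rows where low_x5 > -200:
       low_x5
month        
Jan      -160
Sep      -145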